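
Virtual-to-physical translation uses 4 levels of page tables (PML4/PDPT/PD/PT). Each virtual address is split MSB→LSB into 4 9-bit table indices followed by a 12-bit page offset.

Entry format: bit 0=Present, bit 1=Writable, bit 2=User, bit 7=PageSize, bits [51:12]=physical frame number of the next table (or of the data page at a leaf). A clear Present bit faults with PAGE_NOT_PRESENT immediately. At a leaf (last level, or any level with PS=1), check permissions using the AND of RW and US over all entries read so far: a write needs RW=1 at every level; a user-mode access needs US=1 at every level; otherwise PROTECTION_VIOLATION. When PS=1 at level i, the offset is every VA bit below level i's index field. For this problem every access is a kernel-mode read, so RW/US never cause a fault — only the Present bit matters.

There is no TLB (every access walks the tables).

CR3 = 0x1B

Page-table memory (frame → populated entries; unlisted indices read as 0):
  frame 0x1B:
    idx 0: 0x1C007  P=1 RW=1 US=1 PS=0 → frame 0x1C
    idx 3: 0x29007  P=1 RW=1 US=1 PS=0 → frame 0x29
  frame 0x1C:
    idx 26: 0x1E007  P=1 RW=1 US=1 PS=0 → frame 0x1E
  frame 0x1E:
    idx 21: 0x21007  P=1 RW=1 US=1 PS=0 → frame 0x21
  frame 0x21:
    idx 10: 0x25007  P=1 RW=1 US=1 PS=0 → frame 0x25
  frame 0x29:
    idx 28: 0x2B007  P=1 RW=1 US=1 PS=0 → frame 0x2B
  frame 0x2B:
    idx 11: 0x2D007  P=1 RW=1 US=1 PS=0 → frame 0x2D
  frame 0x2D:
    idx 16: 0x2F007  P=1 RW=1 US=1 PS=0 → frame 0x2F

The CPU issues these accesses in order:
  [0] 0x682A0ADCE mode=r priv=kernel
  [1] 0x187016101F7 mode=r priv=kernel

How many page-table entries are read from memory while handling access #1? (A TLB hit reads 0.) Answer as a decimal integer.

Walk each access:
#0 VA=0x682A0ADCE (r,kernel):
  L0 @0x1B[0] → 0x1C007  P=1,RW=1,US=1,PS=0
  L1 @0x1C[26] → 0x1E007  P=1,RW=1,US=1,PS=0
  L2 @0x1E[21] → 0x21007  P=1,RW=1,US=1,PS=0
  L3 @0x21[10] → 0x25007  P=1,RW=1,US=1,PS=0
  ⇒ phys 0x25DCE  [4 reads]
#1 VA=0x187016101F7 (r,kernel):
  L0 @0x1B[3] → 0x29007  P=1,RW=1,US=1,PS=0
  L1 @0x29[28] → 0x2B007  P=1,RW=1,US=1,PS=0
  L2 @0x2B[11] → 0x2D007  P=1,RW=1,US=1,PS=0
  L3 @0x2D[16] → 0x2F007  P=1,RW=1,US=1,PS=0
  ⇒ phys 0x2F1F7  [4 reads]

Entries read for #1: 4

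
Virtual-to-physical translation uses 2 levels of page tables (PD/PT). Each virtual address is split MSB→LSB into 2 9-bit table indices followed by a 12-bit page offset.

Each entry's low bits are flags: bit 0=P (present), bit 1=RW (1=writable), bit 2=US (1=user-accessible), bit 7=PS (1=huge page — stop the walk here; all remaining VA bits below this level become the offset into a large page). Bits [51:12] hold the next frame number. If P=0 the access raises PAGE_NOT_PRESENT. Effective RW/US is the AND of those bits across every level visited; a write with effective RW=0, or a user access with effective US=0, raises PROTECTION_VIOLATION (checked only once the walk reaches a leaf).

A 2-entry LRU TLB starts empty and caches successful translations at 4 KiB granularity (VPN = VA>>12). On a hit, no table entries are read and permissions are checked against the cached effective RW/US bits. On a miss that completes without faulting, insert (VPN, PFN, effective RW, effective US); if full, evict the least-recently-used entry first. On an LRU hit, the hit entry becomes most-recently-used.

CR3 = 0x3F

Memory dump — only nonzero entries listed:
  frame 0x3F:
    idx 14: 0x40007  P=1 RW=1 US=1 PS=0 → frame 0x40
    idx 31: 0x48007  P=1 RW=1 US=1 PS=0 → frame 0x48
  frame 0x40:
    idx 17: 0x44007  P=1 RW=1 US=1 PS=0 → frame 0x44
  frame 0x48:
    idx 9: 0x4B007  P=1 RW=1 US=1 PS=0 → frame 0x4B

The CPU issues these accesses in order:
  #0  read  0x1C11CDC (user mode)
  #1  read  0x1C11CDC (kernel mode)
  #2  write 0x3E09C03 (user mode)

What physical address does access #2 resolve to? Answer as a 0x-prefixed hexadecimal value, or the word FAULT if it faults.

Trace:
#0 VA=0x1C11CDC (r,user):
  [0] read 0x3F idx=14: raw=0x40007 flags P=1 W=1 U=1 S=0
  [1] read 0x40 idx=17: raw=0x44007 flags P=1 W=1 U=1 S=0
  → PA=0x44CDC  (2 entries read)
#1 VA=0x1C11CDC (r,kernel):
  TLB hit vpn=0x1C11 → PA=0x44CDC
#2 VA=0x3E09C03 (w,user):
  [0] read 0x3F idx=31: raw=0x48007 flags P=1 W=1 U=1 S=0
  [1] read 0x48 idx=9: raw=0x4B007 flags P=1 W=1 U=1 S=0
  → PA=0x4BC03  (2 entries read)

Access #2 PA: 0x4BC03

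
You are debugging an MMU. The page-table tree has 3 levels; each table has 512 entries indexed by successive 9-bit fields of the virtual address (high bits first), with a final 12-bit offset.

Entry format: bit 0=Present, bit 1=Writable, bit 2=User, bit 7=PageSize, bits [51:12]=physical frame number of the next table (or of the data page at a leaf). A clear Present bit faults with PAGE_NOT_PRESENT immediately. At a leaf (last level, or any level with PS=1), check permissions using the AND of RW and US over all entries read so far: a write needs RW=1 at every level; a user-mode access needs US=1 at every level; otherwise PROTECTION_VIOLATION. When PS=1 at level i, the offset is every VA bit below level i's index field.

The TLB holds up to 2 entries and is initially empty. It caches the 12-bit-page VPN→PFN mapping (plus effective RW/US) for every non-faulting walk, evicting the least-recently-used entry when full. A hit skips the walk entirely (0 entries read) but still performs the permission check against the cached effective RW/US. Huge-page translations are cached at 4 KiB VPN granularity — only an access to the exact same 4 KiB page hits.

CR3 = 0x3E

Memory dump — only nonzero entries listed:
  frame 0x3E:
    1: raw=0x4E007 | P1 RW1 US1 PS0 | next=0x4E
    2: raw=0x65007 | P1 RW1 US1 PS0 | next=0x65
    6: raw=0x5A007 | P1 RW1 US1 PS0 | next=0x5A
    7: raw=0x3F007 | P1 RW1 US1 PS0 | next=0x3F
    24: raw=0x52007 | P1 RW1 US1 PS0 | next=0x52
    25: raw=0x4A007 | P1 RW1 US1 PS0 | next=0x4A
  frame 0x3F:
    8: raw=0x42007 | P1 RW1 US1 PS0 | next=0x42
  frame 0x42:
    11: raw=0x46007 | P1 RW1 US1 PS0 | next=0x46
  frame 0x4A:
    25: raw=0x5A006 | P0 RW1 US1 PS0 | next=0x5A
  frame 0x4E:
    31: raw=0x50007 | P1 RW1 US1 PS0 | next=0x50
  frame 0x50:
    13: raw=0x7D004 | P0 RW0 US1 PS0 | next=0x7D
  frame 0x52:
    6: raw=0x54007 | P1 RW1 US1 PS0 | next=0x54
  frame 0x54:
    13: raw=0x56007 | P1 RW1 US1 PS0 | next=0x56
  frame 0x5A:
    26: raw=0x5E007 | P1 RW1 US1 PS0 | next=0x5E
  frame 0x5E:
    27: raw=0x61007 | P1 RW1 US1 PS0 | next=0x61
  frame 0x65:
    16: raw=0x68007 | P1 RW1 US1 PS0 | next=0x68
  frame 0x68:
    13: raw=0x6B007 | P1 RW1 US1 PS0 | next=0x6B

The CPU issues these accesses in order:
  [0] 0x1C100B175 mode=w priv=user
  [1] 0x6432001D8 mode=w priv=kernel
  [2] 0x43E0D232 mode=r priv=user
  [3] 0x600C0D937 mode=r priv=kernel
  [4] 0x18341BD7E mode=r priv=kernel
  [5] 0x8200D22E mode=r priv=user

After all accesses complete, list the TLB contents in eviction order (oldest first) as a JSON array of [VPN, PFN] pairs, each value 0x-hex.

Per-access translation:
#0 VA=0x1C100B175 (w,user):
  lvl0: tbl 0x3E, slot 7 ⇒ 0x3F007 (P1/RW1/US1/PS0)
  lvl1: tbl 0x3F, slot 8 ⇒ 0x42007 (P1/RW1/US1/PS0)
  lvl2: tbl 0x42, slot 11 ⇒ 0x46007 (P1/RW1/US1/PS0)
  → PA=0x46175  (3 entries read)
#1 VA=0x6432001D8 (w,kernel):
  lvl0: tbl 0x3E, slot 25 ⇒ 0x4A007 (P1/RW1/US1/PS0)
  lvl1: tbl 0x4A, slot 25 ⇒ 0x5A006 (P0/RW1/US1/PS0)
  ⇒ fault: PAGE_NOT_PRESENT  — 2 lookups
#2 VA=0x43E0D232 (r,user):
  lvl0: tbl 0x3E, slot 1 ⇒ 0x4E007 (P1/RW1/US1/PS0)
  lvl1: tbl 0x4E, slot 31 ⇒ 0x50007 (P1/RW1/US1/PS0)
  lvl2: tbl 0x50, slot 13 ⇒ 0x7D004 (P0/RW0/US1/PS0)
  ⇒ fault: PAGE_NOT_PRESENT  — 3 lookups
#3 VA=0x600C0D937 (r,kernel):
  lvl0: tbl 0x3E, slot 24 ⇒ 0x52007 (P1/RW1/US1/PS0)
  lvl1: tbl 0x52, slot 6 ⇒ 0x54007 (P1/RW1/US1/PS0)
  lvl2: tbl 0x54, slot 13 ⇒ 0x56007 (P1/RW1/US1/PS0)
  → PA=0x56937  (3 entries read)
#4 VA=0x18341BD7E (r,kernel):
  lvl0: tbl 0x3E, slot 6 ⇒ 0x5A007 (P1/RW1/US1/PS0)
  lvl1: tbl 0x5A, slot 26 ⇒ 0x5E007 (P1/RW1/US1/PS0)
  lvl2: tbl 0x5E, slot 27 ⇒ 0x61007 (P1/RW1/US1/PS0)
  → PA=0x61D7E  (3 entries read)
#5 VA=0x8200D22E (r,user):
  lvl0: tbl 0x3E, slot 2 ⇒ 0x65007 (P1/RW1/US1/PS0)
  lvl1: tbl 0x65, slot 16 ⇒ 0x68007 (P1/RW1/US1/PS0)
  lvl2: tbl 0x68, slot 13 ⇒ 0x6B007 (P1/RW1/US1/PS0)
  → PA=0x6B22E  (3 entries read)

TLB: [["0x18341B", "0x61"], ["0x8200D", "0x6B"]]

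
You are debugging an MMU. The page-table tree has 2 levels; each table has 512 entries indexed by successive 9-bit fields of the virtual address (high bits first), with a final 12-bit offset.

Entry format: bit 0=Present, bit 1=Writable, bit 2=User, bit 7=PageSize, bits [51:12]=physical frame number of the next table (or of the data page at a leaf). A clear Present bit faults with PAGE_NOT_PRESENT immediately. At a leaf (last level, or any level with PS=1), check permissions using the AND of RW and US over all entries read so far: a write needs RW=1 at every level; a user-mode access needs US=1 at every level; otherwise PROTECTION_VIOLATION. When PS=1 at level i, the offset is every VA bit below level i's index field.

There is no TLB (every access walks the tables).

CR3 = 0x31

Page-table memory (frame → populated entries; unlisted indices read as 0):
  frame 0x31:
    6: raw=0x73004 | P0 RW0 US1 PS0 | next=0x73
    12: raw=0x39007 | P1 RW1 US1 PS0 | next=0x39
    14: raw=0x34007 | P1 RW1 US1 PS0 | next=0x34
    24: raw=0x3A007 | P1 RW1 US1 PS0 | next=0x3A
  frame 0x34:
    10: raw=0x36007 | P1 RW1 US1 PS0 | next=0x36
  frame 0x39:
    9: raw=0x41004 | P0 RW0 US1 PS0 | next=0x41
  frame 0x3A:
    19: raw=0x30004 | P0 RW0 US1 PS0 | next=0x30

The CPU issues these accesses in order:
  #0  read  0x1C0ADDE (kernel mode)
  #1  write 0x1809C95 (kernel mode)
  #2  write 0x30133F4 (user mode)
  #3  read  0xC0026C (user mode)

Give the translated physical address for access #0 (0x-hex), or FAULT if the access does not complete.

Walk each access:
#0 VA=0x1C0ADDE (r,kernel):
  lvl0: tbl 0x31, slot 14 ⇒ 0x34007 (P1/RW1/US1/PS0)
  lvl1: tbl 0x34, slot 10 ⇒ 0x36007 (P1/RW1/US1/PS0)
  → PA=0x36DDE  (2 entries read)
#1 VA=0x1809C95 (w,kernel):
  lvl0: tbl 0x31, slot 12 ⇒ 0x39007 (P1/RW1/US1/PS0)
  lvl1: tbl 0x39, slot 9 ⇒ 0x41004 (P0/RW0/US1/PS0)
  ✗ PAGE_NOT_PRESENT  [2 reads]
#2 VA=0x30133F4 (w,user):
  lvl0: tbl 0x31, slot 24 ⇒ 0x3A007 (P1/RW1/US1/PS0)
  lvl1: tbl 0x3A, slot 19 ⇒ 0x30004 (P0/RW0/US1/PS0)
  ✗ PAGE_NOT_PRESENT  [2 reads]
#3 VA=0xC0026C (r,user):
  lvl0: tbl 0x31, slot 6 ⇒ 0x73004 (P0/RW0/US1/PS0)
  ✗ PAGE_NOT_PRESENT  [1 reads]

Access #0 PA: 0x36DDE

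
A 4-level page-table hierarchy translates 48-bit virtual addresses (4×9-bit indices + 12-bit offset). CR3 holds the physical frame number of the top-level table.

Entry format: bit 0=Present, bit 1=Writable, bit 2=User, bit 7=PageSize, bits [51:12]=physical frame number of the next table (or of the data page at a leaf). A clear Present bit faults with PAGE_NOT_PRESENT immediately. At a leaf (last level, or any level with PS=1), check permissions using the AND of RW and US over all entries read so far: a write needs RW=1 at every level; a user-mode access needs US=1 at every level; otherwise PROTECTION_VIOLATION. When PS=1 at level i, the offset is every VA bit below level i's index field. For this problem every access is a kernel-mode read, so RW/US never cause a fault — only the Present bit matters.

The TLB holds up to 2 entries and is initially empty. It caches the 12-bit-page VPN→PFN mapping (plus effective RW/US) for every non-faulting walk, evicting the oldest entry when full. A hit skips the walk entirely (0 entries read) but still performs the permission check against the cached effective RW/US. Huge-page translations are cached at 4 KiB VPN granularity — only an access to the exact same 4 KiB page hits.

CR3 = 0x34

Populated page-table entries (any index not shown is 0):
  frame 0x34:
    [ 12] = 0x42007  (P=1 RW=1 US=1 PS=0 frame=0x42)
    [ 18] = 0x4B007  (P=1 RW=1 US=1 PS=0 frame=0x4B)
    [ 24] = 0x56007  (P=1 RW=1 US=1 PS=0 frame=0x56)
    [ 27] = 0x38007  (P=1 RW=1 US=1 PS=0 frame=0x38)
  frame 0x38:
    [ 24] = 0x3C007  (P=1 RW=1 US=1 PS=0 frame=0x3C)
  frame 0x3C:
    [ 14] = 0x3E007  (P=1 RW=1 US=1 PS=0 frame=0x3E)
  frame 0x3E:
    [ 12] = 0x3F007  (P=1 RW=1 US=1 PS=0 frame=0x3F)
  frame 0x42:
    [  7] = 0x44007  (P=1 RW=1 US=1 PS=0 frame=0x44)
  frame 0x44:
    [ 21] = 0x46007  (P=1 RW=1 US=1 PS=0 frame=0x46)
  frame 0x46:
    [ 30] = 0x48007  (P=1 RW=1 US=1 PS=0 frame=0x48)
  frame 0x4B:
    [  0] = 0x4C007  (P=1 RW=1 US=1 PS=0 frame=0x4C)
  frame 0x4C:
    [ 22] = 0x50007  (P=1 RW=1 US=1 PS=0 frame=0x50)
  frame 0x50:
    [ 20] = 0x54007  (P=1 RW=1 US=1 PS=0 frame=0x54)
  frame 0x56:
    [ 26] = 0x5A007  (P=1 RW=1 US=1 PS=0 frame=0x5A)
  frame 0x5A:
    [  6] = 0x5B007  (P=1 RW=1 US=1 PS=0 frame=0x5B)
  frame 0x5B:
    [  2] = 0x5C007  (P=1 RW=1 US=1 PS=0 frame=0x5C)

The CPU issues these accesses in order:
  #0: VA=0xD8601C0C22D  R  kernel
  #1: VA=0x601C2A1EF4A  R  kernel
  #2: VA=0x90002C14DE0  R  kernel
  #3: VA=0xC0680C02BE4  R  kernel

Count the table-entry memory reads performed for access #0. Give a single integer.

Per-access translation:
#0 VA=0xD8601C0C22D (r,kernel):
  L0 @0x34[27] → 0x38007  P=1,RW=1,US=1,PS=0
  L1 @0x38[24] → 0x3C007  P=1,RW=1,US=1,PS=0
  L2 @0x3C[14] → 0x3E007  P=1,RW=1,US=1,PS=0
  L3 @0x3E[12] → 0x3F007  P=1,RW=1,US=1,PS=0
  ✓ 0x3F22D  — 4 lookups
#1 VA=0x601C2A1EF4A (r,kernel):
  L0 @0x34[12] → 0x42007  P=1,RW=1,US=1,PS=0
  L1 @0x42[7] → 0x44007  P=1,RW=1,US=1,PS=0
  L2 @0x44[21] → 0x46007  P=1,RW=1,US=1,PS=0
  L3 @0x46[30] → 0x48007  P=1,RW=1,US=1,PS=0
  ✓ 0x48F4A  — 4 lookups
#2 VA=0x90002C14DE0 (r,kernel):
  L0 @0x34[18] → 0x4B007  P=1,RW=1,US=1,PS=0
  L1 @0x4B[0] → 0x4C007  P=1,RW=1,US=1,PS=0
  L2 @0x4C[22] → 0x50007  P=1,RW=1,US=1,PS=0
  L3 @0x50[20] → 0x54007  P=1,RW=1,US=1,PS=0
  ✓ 0x54DE0  — 4 lookups
#3 VA=0xC0680C02BE4 (r,kernel):
  L0 @0x34[24] → 0x56007  P=1,RW=1,US=1,PS=0
  L1 @0x56[26] → 0x5A007  P=1,RW=1,US=1,PS=0
  L2 @0x5A[6] → 0x5B007  P=1,RW=1,US=1,PS=0
  L3 @0x5B[2] → 0x5C007  P=1,RW=1,US=1,PS=0
  ✓ 0x5CBE4  — 4 lookups

Entries read for #0: 4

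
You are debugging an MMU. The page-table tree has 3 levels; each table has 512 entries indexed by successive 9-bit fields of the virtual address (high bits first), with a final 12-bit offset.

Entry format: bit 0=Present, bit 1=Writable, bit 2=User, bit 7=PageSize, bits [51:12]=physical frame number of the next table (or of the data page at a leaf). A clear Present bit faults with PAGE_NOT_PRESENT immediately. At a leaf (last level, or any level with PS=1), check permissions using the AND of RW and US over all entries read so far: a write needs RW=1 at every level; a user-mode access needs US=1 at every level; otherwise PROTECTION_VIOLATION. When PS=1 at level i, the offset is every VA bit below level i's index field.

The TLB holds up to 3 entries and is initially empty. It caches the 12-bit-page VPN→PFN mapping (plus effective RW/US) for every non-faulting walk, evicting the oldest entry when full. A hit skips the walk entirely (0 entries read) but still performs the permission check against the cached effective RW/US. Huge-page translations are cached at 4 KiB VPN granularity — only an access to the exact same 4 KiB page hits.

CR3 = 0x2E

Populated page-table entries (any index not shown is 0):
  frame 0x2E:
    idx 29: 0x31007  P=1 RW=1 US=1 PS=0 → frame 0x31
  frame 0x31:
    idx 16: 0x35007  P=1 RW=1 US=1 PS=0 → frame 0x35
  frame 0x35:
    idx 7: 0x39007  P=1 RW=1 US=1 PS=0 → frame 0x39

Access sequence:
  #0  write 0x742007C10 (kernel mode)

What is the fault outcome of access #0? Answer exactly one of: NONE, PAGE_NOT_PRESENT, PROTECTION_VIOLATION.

Walk each access:
#0 VA=0x742007C10 (w,kernel):
  L0: frame=0x2E idx=29 entry=0x31007 [P=1 RW=1 US=1 PS=0]
  L1: frame=0x31 idx=16 entry=0x35007 [P=1 RW=1 US=1 PS=0]
  L2: frame=0x35 idx=7 entry=0x39007 [P=1 RW=1 US=1 PS=0]
  ⇒ phys 0x39C10  [3 reads]

Access #0 fault: NONE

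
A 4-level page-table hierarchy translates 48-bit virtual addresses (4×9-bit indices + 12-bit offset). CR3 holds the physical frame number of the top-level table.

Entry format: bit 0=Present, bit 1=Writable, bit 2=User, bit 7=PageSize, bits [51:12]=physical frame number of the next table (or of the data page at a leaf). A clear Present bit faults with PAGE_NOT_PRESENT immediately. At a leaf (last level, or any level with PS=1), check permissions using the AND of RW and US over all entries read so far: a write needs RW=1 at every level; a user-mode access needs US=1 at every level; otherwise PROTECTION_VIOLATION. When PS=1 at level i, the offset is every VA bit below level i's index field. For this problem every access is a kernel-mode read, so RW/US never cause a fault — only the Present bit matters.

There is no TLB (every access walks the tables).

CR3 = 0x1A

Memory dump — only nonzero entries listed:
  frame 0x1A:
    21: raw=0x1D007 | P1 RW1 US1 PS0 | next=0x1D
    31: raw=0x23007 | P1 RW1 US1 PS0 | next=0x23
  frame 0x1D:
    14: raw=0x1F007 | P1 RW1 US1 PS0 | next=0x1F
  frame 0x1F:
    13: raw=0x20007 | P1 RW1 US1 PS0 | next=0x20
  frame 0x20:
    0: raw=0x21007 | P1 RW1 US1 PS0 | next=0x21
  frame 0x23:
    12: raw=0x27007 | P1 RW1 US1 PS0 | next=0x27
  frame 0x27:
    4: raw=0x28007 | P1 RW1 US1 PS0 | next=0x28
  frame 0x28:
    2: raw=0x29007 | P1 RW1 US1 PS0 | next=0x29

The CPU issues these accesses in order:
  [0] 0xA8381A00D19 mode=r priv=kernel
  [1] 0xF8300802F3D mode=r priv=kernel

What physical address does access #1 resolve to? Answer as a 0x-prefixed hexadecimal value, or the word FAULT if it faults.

Trace:
#0 VA=0xA8381A00D19 (r,kernel):
  lvl0: tbl 0x1A, slot 21 ⇒ 0x1D007 (P1/RW1/US1/PS0)
  lvl1: tbl 0x1D, slot 14 ⇒ 0x1F007 (P1/RW1/US1/PS0)
  lvl2: tbl 0x1F, slot 13 ⇒ 0x20007 (P1/RW1/US1/PS0)
  lvl3: tbl 0x20, slot 0 ⇒ 0x21007 (P1/RW1/US1/PS0)
  ✓ 0x21D19  — 4 lookups
#1 VA=0xF8300802F3D (r,kernel):
  lvl0: tbl 0x1A, slot 31 ⇒ 0x23007 (P1/RW1/US1/PS0)
  lvl1: tbl 0x23, slot 12 ⇒ 0x27007 (P1/RW1/US1/PS0)
  lvl2: tbl 0x27, slot 4 ⇒ 0x28007 (P1/RW1/US1/PS0)
  lvl3: tbl 0x28, slot 2 ⇒ 0x29007 (P1/RW1/US1/PS0)
  ✓ 0x29F3D  — 4 lookups

Access #1 PA: 0x29F3D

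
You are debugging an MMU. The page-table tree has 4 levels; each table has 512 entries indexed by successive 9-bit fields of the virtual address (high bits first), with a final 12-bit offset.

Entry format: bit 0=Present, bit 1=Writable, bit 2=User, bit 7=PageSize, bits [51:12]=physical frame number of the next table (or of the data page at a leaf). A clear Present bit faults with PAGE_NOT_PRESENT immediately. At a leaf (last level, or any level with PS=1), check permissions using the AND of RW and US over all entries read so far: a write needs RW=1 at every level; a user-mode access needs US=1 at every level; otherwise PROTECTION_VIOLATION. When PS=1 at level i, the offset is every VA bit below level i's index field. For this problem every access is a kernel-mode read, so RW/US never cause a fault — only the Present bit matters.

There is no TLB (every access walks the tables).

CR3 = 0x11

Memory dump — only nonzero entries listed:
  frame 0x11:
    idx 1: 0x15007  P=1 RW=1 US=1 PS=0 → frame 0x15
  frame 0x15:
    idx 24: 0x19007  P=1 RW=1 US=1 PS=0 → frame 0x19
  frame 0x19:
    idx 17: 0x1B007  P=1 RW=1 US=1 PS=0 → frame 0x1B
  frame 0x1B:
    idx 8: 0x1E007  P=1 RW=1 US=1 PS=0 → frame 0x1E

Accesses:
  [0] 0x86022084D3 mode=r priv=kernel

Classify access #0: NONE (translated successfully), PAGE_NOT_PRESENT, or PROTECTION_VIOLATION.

Walk each access:
#0 VA=0x86022084D3 (r,kernel):
  L0: frame=0x11 idx=1 entry=0x15007 [P=1 RW=1 US=1 PS=0]
  L1: frame=0x15 idx=24 entry=0x19007 [P=1 RW=1 US=1 PS=0]
  L2: frame=0x19 idx=17 entry=0x1B007 [P=1 RW=1 US=1 PS=0]
  L3: frame=0x1B idx=8 entry=0x1E007 [P=1 RW=1 US=1 PS=0]
  ⇒ phys 0x1E4D3  [4 reads]

Access #0 fault: NONE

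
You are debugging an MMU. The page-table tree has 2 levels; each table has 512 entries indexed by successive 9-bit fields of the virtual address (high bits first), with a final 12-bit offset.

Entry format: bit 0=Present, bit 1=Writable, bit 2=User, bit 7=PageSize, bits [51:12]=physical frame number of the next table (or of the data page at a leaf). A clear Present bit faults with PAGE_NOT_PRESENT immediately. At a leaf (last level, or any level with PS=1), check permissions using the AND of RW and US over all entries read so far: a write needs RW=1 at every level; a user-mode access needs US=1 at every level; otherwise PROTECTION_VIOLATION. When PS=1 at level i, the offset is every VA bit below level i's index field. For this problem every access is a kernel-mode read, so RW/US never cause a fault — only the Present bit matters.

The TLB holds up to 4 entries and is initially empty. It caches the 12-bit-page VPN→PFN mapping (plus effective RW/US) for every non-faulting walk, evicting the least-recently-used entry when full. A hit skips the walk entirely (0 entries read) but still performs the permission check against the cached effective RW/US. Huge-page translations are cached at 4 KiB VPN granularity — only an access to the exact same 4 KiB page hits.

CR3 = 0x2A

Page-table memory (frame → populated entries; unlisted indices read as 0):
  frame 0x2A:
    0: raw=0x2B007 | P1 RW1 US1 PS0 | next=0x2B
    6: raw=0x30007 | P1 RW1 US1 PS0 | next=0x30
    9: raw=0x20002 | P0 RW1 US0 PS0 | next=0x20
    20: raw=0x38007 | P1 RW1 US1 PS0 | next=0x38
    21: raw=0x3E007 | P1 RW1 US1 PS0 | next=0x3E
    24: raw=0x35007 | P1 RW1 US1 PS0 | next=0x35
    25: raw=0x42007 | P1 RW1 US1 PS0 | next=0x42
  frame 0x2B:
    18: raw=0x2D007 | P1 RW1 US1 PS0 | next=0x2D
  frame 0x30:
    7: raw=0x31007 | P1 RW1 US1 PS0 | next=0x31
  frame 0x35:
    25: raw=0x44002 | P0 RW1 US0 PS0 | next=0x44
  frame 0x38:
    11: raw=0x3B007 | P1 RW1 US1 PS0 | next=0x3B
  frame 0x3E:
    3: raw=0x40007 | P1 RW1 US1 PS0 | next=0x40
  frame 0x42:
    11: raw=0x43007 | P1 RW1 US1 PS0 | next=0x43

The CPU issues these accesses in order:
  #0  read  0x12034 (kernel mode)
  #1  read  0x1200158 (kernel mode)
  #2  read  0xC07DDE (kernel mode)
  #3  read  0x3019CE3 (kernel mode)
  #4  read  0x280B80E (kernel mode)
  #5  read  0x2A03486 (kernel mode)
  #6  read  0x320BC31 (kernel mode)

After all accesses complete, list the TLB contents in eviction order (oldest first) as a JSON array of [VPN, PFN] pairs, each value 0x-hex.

Per-access translation:
#0 VA=0x12034 (r,kernel):
  L0: frame=0x2A idx=0 entry=0x2B007 [P=1 RW=1 US=1 PS=0]
  L1: frame=0x2B idx=18 entry=0x2D007 [P=1 RW=1 US=1 PS=0]
  ✓ 0x2D034  — 2 lookups
#1 VA=0x1200158 (r,kernel):
  L0: frame=0x2A idx=9 entry=0x20002 [P=0 RW=1 US=0 PS=0]
  ⇒ fault: PAGE_NOT_PRESENT  — 1 lookups
#2 VA=0xC07DDE (r,kernel):
  L0: frame=0x2A idx=6 entry=0x30007 [P=1 RW=1 US=1 PS=0]
  L1: frame=0x30 idx=7 entry=0x31007 [P=1 RW=1 US=1 PS=0]
  ✓ 0x31DDE  — 2 lookups
#3 VA=0x3019CE3 (r,kernel):
  L0: frame=0x2A idx=24 entry=0x35007 [P=1 RW=1 US=1 PS=0]
  L1: frame=0x35 idx=25 entry=0x44002 [P=0 RW=1 US=0 PS=0]
  ⇒ fault: PAGE_NOT_PRESENT  — 2 lookups
#4 VA=0x280B80E (r,kernel):
  L0: frame=0x2A idx=20 entry=0x38007 [P=1 RW=1 US=1 PS=0]
  L1: frame=0x38 idx=11 entry=0x3B007 [P=1 RW=1 US=1 PS=0]
  ✓ 0x3B80E  — 2 lookups
#5 VA=0x2A03486 (r,kernel):
  L0: frame=0x2A idx=21 entry=0x3E007 [P=1 RW=1 US=1 PS=0]
  L1: frame=0x3E idx=3 entry=0x40007 [P=1 RW=1 US=1 PS=0]
  ✓ 0x40486  — 2 lookups
#6 VA=0x320BC31 (r,kernel):
  L0: frame=0x2A idx=25 entry=0x42007 [P=1 RW=1 US=1 PS=0]
  L1: frame=0x42 idx=11 entry=0x43007 [P=1 RW=1 US=1 PS=0]
  ✓ 0x43C31  — 2 lookups

TLB: [["0xC07", "0x31"], ["0x280B", "0x3B"], ["0x2A03", "0x40"], ["0x320B", "0x43"]]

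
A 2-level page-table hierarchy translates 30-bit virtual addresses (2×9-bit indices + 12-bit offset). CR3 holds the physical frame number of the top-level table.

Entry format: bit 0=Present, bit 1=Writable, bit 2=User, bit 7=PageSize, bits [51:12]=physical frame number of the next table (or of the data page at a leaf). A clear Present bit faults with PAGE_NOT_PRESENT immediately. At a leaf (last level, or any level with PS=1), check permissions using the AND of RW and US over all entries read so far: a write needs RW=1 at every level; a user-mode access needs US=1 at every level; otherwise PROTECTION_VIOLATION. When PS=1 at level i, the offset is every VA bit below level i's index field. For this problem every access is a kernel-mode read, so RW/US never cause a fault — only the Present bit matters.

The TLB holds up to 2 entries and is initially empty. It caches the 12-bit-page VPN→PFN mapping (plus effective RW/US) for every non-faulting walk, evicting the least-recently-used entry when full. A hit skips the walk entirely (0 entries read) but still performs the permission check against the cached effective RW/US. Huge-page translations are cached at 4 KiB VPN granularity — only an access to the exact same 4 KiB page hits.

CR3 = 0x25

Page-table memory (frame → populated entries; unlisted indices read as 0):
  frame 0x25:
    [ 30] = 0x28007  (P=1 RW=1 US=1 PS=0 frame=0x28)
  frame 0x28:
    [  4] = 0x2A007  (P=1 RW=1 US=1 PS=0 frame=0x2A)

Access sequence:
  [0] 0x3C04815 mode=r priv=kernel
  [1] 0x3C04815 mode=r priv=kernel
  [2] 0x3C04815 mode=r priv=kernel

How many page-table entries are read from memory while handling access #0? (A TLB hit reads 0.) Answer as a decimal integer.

Walk each access:
#0 VA=0x3C04815 (r,kernel):
  L0: frame=0x25 idx=30 entry=0x28007 [P=1 RW=1 US=1 PS=0]
  L1: frame=0x28 idx=4 entry=0x2A007 [P=1 RW=1 US=1 PS=0]
  ✓ 0x2A815  — 2 lookups
#1 VA=0x3C04815 (r,kernel):
  TLB hit vpn=0x3C04 → PA=0x2A815
#2 VA=0x3C04815 (r,kernel):
  TLB hit vpn=0x3C04 → PA=0x2A815

Entries read for #0: 2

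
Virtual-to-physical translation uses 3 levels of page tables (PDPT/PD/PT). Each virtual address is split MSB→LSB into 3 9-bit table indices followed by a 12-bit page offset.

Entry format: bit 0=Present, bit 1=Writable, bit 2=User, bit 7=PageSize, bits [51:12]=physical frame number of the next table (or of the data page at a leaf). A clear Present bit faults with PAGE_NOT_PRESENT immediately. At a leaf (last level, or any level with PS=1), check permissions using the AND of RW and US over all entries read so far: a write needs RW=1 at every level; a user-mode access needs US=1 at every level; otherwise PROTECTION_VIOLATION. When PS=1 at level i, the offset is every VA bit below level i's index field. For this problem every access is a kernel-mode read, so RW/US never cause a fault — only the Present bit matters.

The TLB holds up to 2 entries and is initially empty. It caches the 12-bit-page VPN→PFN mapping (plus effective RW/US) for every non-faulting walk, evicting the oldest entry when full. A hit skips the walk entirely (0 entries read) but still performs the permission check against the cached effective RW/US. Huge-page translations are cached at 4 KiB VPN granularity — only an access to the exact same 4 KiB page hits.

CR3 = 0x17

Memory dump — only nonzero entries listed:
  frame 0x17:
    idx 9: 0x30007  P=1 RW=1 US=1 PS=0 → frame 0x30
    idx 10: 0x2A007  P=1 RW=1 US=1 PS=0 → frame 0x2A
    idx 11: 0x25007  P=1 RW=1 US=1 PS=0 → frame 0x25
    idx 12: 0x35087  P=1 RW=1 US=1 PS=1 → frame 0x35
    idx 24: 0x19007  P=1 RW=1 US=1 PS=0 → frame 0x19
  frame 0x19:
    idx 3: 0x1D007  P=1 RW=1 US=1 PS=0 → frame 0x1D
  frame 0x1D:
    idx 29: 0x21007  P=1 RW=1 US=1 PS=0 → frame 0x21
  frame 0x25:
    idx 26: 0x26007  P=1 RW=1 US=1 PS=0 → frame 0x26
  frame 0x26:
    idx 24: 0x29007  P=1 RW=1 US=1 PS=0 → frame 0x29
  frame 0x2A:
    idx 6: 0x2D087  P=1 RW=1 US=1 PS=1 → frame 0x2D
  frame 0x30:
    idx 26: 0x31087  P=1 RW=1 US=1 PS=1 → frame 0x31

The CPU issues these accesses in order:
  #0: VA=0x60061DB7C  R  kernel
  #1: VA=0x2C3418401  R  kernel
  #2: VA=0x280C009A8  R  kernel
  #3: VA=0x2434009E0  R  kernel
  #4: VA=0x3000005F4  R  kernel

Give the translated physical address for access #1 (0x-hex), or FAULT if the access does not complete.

Walk each access:
#0 VA=0x60061DB7C (r,kernel):
  lvl0: tbl 0x17, slot 24 ⇒ 0x19007 (P1/RW1/US1/PS0)
  lvl1: tbl 0x19, slot 3 ⇒ 0x1D007 (P1/RW1/US1/PS0)
  lvl2: tbl 0x1D, slot 29 ⇒ 0x21007 (P1/RW1/US1/PS0)
  → PA=0x21B7C  (3 entries read)
#1 VA=0x2C3418401 (r,kernel):
  lvl0: tbl 0x17, slot 11 ⇒ 0x25007 (P1/RW1/US1/PS0)
  lvl1: tbl 0x25, slot 26 ⇒ 0x26007 (P1/RW1/US1/PS0)
  lvl2: tbl 0x26, slot 24 ⇒ 0x29007 (P1/RW1/US1/PS0)
  → PA=0x29401  (3 entries read)
#2 VA=0x280C009A8 (r,kernel):
  lvl0: tbl 0x17, slot 10 ⇒ 0x2A007 (P1/RW1/US1/PS0)
  lvl1: tbl 0x2A, slot 6 ⇒ 0x2D087 (P1/RW1/US1/PS1)
  → PA=0x2D9A8 (huge @L1)  (2 entries read)
#3 VA=0x2434009E0 (r,kernel):
  lvl0: tbl 0x17, slot 9 ⇒ 0x30007 (P1/RW1/US1/PS0)
  lvl1: tbl 0x30, slot 26 ⇒ 0x31087 (P1/RW1/US1/PS1)
  → PA=0x319E0 (huge @L1)  (2 entries read)
#4 VA=0x3000005F4 (r,kernel):
  lvl0: tbl 0x17, slot 12 ⇒ 0x35087 (P1/RW1/US1/PS1)
  → PA=0x355F4 (huge @L0)  (1 entries read)

Access #1 PA: 0x29401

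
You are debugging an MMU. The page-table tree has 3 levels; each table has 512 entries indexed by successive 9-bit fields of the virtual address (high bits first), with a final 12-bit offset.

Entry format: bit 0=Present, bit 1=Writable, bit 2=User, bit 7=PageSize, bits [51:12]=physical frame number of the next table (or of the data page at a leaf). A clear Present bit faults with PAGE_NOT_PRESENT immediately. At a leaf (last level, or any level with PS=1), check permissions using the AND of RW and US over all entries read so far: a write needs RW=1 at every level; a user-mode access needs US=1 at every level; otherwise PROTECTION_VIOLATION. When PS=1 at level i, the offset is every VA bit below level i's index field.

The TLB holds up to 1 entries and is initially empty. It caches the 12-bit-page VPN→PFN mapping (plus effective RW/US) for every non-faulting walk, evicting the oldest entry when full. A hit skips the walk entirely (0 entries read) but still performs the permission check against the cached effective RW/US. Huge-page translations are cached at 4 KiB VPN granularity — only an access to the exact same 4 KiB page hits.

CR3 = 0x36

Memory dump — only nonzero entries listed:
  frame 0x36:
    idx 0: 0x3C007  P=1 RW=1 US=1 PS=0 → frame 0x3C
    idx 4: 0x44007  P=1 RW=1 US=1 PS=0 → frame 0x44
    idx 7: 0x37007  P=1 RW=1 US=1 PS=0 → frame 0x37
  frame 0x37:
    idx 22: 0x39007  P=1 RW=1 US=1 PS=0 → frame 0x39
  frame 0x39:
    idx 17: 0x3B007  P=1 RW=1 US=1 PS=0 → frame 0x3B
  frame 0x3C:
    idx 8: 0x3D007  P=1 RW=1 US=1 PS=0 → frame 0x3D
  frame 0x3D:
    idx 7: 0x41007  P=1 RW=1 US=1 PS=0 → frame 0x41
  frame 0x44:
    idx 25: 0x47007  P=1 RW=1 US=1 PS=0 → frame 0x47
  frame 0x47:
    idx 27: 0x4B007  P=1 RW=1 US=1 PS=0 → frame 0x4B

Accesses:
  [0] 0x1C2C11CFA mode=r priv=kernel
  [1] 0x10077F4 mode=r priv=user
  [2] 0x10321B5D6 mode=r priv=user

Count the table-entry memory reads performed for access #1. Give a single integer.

Per-access translation:
#0 VA=0x1C2C11CFA (r,kernel):
  [0] read 0x36 idx=7: raw=0x37007 flags P=1 W=1 U=1 S=0
  [1] read 0x37 idx=22: raw=0x39007 flags P=1 W=1 U=1 S=0
  [2] read 0x39 idx=17: raw=0x3B007 flags P=1 W=1 U=1 S=0
  ✓ 0x3BCFA  — 3 lookups
#1 VA=0x10077F4 (r,user):
  [0] read 0x36 idx=0: raw=0x3C007 flags P=1 W=1 U=1 S=0
  [1] read 0x3C idx=8: raw=0x3D007 flags P=1 W=1 U=1 S=0
  [2] read 0x3D idx=7: raw=0x41007 flags P=1 W=1 U=1 S=0
  ✓ 0x417F4  — 3 lookups
#2 VA=0x10321B5D6 (r,user):
  [0] read 0x36 idx=4: raw=0x44007 flags P=1 W=1 U=1 S=0
  [1] read 0x44 idx=25: raw=0x47007 flags P=1 W=1 U=1 S=0
  [2] read 0x47 idx=27: raw=0x4B007 flags P=1 W=1 U=1 S=0
  ✓ 0x4B5D6  — 3 lookups

Entries read for #1: 3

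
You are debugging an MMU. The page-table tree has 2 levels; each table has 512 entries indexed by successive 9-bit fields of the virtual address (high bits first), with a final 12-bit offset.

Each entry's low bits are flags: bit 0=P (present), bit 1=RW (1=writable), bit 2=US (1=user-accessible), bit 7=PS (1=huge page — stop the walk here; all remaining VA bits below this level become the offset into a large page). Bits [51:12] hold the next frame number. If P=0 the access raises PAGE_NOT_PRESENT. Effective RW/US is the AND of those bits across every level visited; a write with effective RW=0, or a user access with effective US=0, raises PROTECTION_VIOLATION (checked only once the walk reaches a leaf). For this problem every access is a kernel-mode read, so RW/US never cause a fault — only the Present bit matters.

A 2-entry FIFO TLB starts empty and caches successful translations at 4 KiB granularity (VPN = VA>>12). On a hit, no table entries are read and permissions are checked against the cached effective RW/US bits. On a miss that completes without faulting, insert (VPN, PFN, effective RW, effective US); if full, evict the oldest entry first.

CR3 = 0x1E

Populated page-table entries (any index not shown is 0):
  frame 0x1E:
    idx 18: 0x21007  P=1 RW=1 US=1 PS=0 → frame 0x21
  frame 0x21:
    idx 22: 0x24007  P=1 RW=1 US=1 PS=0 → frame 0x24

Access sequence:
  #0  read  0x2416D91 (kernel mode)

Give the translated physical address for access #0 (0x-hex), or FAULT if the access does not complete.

Trace:
#0 VA=0x2416D91 (r,kernel):
  L0: frame=0x1E idx=18 entry=0x21007 [P=1 RW=1 US=1 PS=0]
  L1: frame=0x21 idx=22 entry=0x24007 [P=1 RW=1 US=1 PS=0]
  → PA=0x24D91  (2 entries read)

Access #0 PA: 0x24D91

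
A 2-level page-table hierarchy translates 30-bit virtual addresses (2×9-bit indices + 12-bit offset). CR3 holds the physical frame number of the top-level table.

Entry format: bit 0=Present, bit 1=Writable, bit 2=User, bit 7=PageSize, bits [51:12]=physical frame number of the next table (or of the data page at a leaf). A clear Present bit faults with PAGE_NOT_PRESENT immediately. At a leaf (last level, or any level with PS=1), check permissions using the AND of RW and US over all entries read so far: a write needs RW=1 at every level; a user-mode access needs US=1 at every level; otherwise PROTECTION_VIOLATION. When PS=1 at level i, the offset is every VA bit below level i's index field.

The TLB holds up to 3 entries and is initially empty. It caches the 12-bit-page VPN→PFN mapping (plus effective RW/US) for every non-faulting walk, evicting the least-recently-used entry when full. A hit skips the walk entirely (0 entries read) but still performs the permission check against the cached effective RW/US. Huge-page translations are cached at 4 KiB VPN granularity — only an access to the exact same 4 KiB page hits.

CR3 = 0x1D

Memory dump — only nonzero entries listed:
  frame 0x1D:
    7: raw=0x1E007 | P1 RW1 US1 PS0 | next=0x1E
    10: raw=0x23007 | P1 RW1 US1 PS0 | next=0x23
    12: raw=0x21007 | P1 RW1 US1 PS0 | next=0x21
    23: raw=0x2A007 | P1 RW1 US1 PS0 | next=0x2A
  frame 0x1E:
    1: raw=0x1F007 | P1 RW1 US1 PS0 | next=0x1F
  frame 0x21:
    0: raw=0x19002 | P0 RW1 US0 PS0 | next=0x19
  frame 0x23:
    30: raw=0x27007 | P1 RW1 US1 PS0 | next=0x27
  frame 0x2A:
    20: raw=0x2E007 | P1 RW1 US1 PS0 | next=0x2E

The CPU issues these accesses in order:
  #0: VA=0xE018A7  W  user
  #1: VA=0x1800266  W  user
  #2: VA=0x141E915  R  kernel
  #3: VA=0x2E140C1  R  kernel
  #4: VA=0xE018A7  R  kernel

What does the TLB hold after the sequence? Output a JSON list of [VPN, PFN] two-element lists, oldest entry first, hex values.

Walk each access:
#0 VA=0xE018A7 (w,user):
  L0: frame=0x1D idx=7 entry=0x1E007 [P=1 RW=1 US=1 PS=0]
  L1: frame=0x1E idx=1 entry=0x1F007 [P=1 RW=1 US=1 PS=0]
  → PA=0x1F8A7  (2 entries read)
#1 VA=0x1800266 (w,user):
  L0: frame=0x1D idx=12 entry=0x21007 [P=1 RW=1 US=1 PS=0]
  L1: frame=0x21 idx=0 entry=0x19002 [P=0 RW=1 US=0 PS=0]
  ✗ PAGE_NOT_PRESENT  [2 reads]
#2 VA=0x141E915 (r,kernel):
  L0: frame=0x1D idx=10 entry=0x23007 [P=1 RW=1 US=1 PS=0]
  L1: frame=0x23 idx=30 entry=0x27007 [P=1 RW=1 US=1 PS=0]
  → PA=0x27915  (2 entries read)
#3 VA=0x2E140C1 (r,kernel):
  L0: frame=0x1D idx=23 entry=0x2A007 [P=1 RW=1 US=1 PS=0]
  L1: frame=0x2A idx=20 entry=0x2E007 [P=1 RW=1 US=1 PS=0]
  → PA=0x2E0C1  (2 entries read)
#4 VA=0xE018A7 (r,kernel):
  TLB hit vpn=0xE01 → PA=0x1F8A7

TLB: [["0x141E", "0x27"], ["0x2E14", "0x2E"], ["0xE01", "0x1F"]]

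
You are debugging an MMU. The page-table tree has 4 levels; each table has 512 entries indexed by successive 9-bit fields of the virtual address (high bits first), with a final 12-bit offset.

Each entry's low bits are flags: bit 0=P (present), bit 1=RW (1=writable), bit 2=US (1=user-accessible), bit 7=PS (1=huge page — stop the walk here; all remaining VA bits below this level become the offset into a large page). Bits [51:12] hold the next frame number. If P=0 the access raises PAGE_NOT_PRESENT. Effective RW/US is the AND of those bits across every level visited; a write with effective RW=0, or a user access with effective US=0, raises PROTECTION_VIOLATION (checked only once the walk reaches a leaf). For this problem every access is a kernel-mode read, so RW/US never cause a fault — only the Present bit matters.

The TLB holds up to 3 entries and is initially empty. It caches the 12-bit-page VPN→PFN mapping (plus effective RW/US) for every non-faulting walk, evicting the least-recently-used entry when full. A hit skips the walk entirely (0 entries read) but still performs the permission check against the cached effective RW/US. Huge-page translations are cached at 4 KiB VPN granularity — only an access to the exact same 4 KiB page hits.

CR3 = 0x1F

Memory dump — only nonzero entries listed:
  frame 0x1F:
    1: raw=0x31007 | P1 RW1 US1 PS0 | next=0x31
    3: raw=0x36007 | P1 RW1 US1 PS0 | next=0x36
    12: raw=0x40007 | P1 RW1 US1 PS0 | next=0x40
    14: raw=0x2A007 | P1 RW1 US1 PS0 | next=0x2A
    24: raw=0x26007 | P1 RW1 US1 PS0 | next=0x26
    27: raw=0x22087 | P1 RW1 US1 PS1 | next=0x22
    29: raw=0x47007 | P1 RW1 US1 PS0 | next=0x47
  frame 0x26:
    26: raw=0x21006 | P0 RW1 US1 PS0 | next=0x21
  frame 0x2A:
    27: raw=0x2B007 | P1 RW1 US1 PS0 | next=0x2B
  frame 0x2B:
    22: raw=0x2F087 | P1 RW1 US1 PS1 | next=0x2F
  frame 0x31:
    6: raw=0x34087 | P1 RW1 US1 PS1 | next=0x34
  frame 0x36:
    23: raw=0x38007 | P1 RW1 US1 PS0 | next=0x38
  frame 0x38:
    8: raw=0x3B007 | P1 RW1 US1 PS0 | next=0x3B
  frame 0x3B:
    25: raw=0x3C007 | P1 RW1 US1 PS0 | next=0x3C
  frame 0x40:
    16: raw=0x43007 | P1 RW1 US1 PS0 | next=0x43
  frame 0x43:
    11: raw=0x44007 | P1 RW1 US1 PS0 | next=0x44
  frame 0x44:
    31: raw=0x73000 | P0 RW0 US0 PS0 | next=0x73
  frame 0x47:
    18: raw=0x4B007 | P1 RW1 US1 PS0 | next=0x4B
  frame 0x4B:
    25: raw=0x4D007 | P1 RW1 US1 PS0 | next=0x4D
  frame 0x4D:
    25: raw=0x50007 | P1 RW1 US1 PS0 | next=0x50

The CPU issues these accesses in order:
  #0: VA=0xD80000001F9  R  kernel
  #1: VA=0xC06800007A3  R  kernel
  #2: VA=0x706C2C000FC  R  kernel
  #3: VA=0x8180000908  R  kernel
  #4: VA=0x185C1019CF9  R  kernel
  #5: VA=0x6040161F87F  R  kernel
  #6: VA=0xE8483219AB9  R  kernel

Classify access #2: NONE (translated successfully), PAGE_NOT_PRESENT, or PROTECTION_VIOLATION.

Walk each access:
#0 VA=0xD80000001F9 (r,kernel):
  L0: frame=0x1F idx=27 entry=0x22087 [P=1 RW=1 US=1 PS=1]
  ⇒ phys 0x221F9 (huge @L0)  [1 reads]
#1 VA=0xC06800007A3 (r,kernel):
  L0: frame=0x1F idx=24 entry=0x26007 [P=1 RW=1 US=1 PS=0]
  L1: frame=0x26 idx=26 entry=0x21006 [P=0 RW=1 US=1 PS=0]
  ✗ PAGE_NOT_PRESENT  [2 reads]
#2 VA=0x706C2C000FC (r,kernel):
  L0: frame=0x1F idx=14 entry=0x2A007 [P=1 RW=1 US=1 PS=0]
  L1: frame=0x2A idx=27 entry=0x2B007 [P=1 RW=1 US=1 PS=0]
  L2: frame=0x2B idx=22 entry=0x2F087 [P=1 RW=1 US=1 PS=1]
  ⇒ phys 0x2F0FC (huge @L2)  [3 reads]
#3 VA=0x8180000908 (r,kernel):
  L0: frame=0x1F idx=1 entry=0x31007 [P=1 RW=1 US=1 PS=0]
  L1: frame=0x31 idx=6 entry=0x34087 [P=1 RW=1 US=1 PS=1]
  ⇒ phys 0x34908 (huge @L1)  [2 reads]
#4 VA=0x185C1019CF9 (r,kernel):
  L0: frame=0x1F idx=3 entry=0x36007 [P=1 RW=1 US=1 PS=0]
  L1: frame=0x36 idx=23 entry=0x38007 [P=1 RW=1 US=1 PS=0]
  L2: frame=0x38 idx=8 entry=0x3B007 [P=1 RW=1 US=1 PS=0]
  L3: frame=0x3B idx=25 entry=0x3C007 [P=1 RW=1 US=1 PS=0]
  ⇒ phys 0x3CCF9  [4 reads]
#5 VA=0x6040161F87F (r,kernel):
  L0: frame=0x1F idx=12 entry=0x40007 [P=1 RW=1 US=1 PS=0]
  L1: frame=0x40 idx=16 entry=0x43007 [P=1 RW=1 US=1 PS=0]
  L2: frame=0x43 idx=11 entry=0x44007 [P=1 RW=1 US=1 PS=0]
  L3: frame=0x44 idx=31 entry=0x73000 [P=0 RW=0 US=0 PS=0]
  ✗ PAGE_NOT_PRESENT  [4 reads]
#6 VA=0xE8483219AB9 (r,kernel):
  L0: frame=0x1F idx=29 entry=0x47007 [P=1 RW=1 US=1 PS=0]
  L1: frame=0x47 idx=18 entry=0x4B007 [P=1 RW=1 US=1 PS=0]
  L2: frame=0x4B idx=25 entry=0x4D007 [P=1 RW=1 US=1 PS=0]
  L3: frame=0x4D idx=25 entry=0x50007 [P=1 RW=1 US=1 PS=0]
  ⇒ phys 0x50AB9  [4 reads]

Access #2 fault: NONE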